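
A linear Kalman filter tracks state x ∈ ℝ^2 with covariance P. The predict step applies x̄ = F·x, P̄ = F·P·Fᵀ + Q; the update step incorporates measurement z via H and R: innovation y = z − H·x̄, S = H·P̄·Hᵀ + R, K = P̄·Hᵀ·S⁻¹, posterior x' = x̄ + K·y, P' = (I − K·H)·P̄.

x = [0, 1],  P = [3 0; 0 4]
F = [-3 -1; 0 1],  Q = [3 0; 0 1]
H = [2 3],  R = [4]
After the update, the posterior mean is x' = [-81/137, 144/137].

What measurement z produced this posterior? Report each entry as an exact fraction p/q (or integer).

z = [2]

x̄ = F·x = [-1, 1]
P̄ = F·P·Fᵀ + Q = [34 -4; -4 5]
S = H·P̄·Hᵀ + R = [137]
K = P̄·Hᵀ·S⁻¹ = [56/137; 7/137]
x' − x̄ = [56/137, 7/137] = K·y
y = (KᵀK)⁻¹·Kᵀ·(x' − x̄) = [1]
z = y + H·x̄ = [1] + [1] = [2]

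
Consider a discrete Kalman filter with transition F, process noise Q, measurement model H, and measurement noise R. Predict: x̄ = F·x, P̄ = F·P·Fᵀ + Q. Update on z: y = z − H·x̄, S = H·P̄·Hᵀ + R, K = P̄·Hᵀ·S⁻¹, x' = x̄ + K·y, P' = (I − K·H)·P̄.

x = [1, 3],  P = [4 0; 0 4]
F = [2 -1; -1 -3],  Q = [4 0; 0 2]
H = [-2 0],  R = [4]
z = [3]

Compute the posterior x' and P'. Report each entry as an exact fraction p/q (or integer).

x' = [-37/25, -252/25]
P' = [24/25 4/25; 4/25 1034/25]

x̄ = F·x = [-1, -10]
P̄ = F·P·Fᵀ + Q = [24 4; 4 42]
y = z − H·x̄ = [1]
S = H·P̄·Hᵀ + R = [100]
K = P̄·Hᵀ·S⁻¹ = [-12/25; -2/25]
x' = x̄ + K·y = [-37/25, -252/25]
P' = (I − K·H)·P̄ = [24/25 4/25; 4/25 1034/25]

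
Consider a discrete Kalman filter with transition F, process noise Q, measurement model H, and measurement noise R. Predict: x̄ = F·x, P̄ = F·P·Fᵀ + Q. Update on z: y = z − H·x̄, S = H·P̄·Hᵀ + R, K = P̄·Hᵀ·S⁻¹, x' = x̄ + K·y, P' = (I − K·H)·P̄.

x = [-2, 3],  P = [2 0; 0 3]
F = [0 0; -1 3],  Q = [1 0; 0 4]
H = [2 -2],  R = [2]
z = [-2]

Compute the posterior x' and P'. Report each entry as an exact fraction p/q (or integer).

x' = [20/69, 33/23]
P' = [67/69 22/23; 22/23 33/23]

x̄ = F·x = [0, 11]
P̄ = F·P·Fᵀ + Q = [1 0; 0 33]
y = z − H·x̄ = [20]
S = H·P̄·Hᵀ + R = [138]
K = P̄·Hᵀ·S⁻¹ = [1/69; -11/23]
x' = x̄ + K·y = [20/69, 33/23]
P' = (I − K·H)·P̄ = [67/69 22/23; 22/23 33/23]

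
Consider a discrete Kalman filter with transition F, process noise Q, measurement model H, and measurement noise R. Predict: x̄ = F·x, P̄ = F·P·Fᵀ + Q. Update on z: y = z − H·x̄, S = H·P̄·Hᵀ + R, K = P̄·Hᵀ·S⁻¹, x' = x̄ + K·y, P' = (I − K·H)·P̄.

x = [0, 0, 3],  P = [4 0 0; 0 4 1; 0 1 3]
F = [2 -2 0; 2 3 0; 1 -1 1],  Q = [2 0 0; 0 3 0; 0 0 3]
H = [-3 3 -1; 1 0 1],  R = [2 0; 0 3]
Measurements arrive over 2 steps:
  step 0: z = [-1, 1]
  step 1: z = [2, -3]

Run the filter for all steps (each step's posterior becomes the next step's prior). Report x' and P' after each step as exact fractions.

step 0: x' = [-4016/3497, -194/269, 7939/3497], P' = [37090/10491 2323/807 -20011/10491; 2323/807 9007/3228 -2833/3228; -20011/10491 -2833/3228 128179/41964]
step 1: x' = [-301020562/139965299, -195289864/139965299, 40257172/139965299], P' = [437721422/139965299 340841062/139965299 -292271420/139965299; 340841062/139965299 644597707/279930598 -297907763/279930598; -292271420/139965299 -297907763/279930598 867907603/279930598]

step 0: x̄ = F·x = [0, 0, 3]
step 0: P̄ = F·P·Fᵀ + Q = [34 -8 14; -8 55 -1; 14 -1 12]
step 0: y = z − H·x̄ = [2, -2]
step 0: S = H·P̄·Hᵀ + R = [1049 -197; -197 77]
step 0: K = P̄·Hᵀ·S⁻¹ = [-331/10491 5693/10491; 989/3228 2153/3228; 733/41964 16045/41964]
step 0: x' = x̄ + K·y = [-4016/3497, -194/269, 7939/3497]
step 0: P' = (I − K·H)·P̄ = [37090/10491 2323/807 -20011/10491; 2323/807 9007/3228 -2833/3228; -20011/10491 -2833/3228 128179/41964]
step 1: x̄ = F·x = [-2988/3497, -15598/3497, 6445/3497]
step 1: P̄ = F·P·Fᵀ + Q = [14947/3497 22081/6994 -3226/3497; 22081/6994 3222703/41964 -51083/10491; -3226/3497 -51083/10491 47875/10491]
step 1: y = z − H·x̄ = [51269/3497, -13948/3497]
step 1: S = H·P̄·Hᵀ + R = [29503003/41964 -395141/20982; -395141/20982 104833/10491]
step 1: K = P̄·Hᵀ·S⁻¹ = [815170/139965299 48483334/139965299; 46663628/139965299 127924787/279930598; -2000593/139965299 94454921/279930598]
step 1: x' = x̄ + K·y = [-301020562/139965299, -195289864/139965299, 40257172/139965299]
step 1: P' = (I − K·H)·P̄ = [437721422/139965299 340841062/139965299 -292271420/139965299; 340841062/139965299 644597707/279930598 -297907763/279930598; -292271420/139965299 -297907763/279930598 867907603/279930598]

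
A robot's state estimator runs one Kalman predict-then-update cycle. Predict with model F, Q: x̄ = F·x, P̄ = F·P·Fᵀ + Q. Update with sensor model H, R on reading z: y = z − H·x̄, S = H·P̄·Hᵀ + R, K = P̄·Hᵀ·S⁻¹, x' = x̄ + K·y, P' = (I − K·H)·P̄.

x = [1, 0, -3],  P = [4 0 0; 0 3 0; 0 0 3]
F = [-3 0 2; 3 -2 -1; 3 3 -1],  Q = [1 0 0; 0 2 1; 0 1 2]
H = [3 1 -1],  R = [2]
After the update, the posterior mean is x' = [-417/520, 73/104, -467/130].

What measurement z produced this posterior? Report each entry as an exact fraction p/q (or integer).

z = [2]

x̄ = F·x = [-9, 6, 6]
P̄ = F·P·Fᵀ + Q = [49 -42 -42; -42 53 22; -42 22 68]
S = H·P̄·Hᵀ + R = [520]
K = P̄·Hᵀ·S⁻¹ = [147/520; -19/104; -43/130]
x' − x̄ = [4263/520, -551/104, -1247/130] = K·y
y = (KᵀK)⁻¹·Kᵀ·(x' − x̄) = [29]
z = y + H·x̄ = [29] + [-27] = [2]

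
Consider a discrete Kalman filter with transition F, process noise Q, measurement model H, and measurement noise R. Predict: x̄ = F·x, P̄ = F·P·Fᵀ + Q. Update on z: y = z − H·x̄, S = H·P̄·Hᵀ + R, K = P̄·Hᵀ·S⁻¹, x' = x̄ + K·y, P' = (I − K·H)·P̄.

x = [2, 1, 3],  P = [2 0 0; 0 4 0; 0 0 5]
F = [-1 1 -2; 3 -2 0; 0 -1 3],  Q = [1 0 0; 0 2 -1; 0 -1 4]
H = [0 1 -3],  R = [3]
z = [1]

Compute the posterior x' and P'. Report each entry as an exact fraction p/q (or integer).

x̄ = F·x = [-7, 4, 8]
P̄ = F·P·Fᵀ + Q = [27 -14 -34; -14 36 7; -34 7 53]
y = z − H·x̄ = [21]
S = H·P̄·Hᵀ + R = [474]
K = P̄·Hᵀ·S⁻¹ = [44/237; 5/158; -76/237]
x' = x̄ + K·y = [-245/79, 737/158, 100/79]
P' = (I − K·H)·P̄ = [2527/237 -1326/79 -1370/237; -1326/79 5613/158 933/79; -1370/237 933/79 1009/237]

x' = [-245/79, 737/158, 100/79]
P' = [2527/237 -1326/79 -1370/237; -1326/79 5613/158 933/79; -1370/237 933/79 1009/237]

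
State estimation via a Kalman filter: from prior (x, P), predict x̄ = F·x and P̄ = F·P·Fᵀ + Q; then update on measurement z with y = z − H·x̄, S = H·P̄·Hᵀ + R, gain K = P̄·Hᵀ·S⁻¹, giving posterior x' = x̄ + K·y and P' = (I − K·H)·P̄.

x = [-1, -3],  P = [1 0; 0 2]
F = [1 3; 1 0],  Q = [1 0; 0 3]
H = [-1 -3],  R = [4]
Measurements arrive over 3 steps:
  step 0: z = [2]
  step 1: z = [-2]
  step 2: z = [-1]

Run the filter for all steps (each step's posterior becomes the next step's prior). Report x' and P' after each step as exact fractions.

step 0: x' = [-37/6, 7/6], P' = [791/66 -233/66; -233/66 95/66]
step 1: x' = [-13081/10031, 1287/1433], P' = [42449/10031 -1909/1433; -1909/1433 1219/1433]
step 2: x' = [416426/252087, -70481/252087], P' = [3387058/756261 -1054114/756261; -1054114/756261 644686/756261]

step 0: x̄ = F·x = [-10, -1]
step 0: P̄ = F·P·Fᵀ + Q = [20 1; 1 4]
step 0: y = z − H·x̄ = [-11]
step 0: S = H·P̄·Hᵀ + R = [66]
step 0: K = P̄·Hᵀ·S⁻¹ = [-23/66; -13/66]
step 0: x' = x̄ + K·y = [-37/6, 7/6]
step 0: P' = (I − K·H)·P̄ = [791/66 -233/66; -233/66 95/66]
step 1: x̄ = F·x = [-8/3, -37/6]
step 1: P̄ = F·P·Fᵀ + Q = [157/33 46/33; 46/33 989/66]
step 1: y = z − H·x̄ = [-139/6]
step 1: S = H·P̄·Hᵀ + R = [10031/66]
step 1: K = P̄·Hᵀ·S⁻¹ = [-590/10031; -437/1433]
step 1: x' = x̄ + K·y = [-13081/10031, 1287/1433]
step 1: P' = (I − K·H)·P̄ = [42449/10031 -1909/1433; -1909/1433 1219/1433]
step 2: x̄ = F·x = [13946/10031, -13081/10031]
step 2: P̄ = F·P·Fᵀ + Q = [49099/10031 2360/10031; 2360/10031 72542/10031]
step 2: y = z − H·x̄ = [-35328/10031]
step 2: S = H·P̄·Hᵀ + R = [756261/10031]
step 2: K = P̄·Hᵀ·S⁻¹ = [-56179/756261; -219986/756261]
step 2: x' = x̄ + K·y = [416426/252087, -70481/252087]
step 2: P' = (I − K·H)·P̄ = [3387058/756261 -1054114/756261; -1054114/756261 644686/756261]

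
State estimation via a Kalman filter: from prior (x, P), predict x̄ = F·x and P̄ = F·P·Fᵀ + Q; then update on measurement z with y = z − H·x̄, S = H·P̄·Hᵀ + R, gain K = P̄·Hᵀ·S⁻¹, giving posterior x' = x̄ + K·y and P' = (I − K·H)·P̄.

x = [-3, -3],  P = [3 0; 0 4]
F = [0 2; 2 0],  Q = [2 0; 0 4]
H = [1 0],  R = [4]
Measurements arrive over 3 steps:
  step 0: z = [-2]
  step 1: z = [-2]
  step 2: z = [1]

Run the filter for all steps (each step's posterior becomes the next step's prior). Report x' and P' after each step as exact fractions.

step 0: x' = [-30/11, -6], P' = [36/11 0; 0 16]
step 1: x' = [-18/7, -60/11], P' = [132/35 0; 0 188/11]
step 2: x' = [147/409, -36/7], P' = [1548/409 0; 0 668/35]

step 0: x̄ = F·x = [-6, -6]
step 0: P̄ = F·P·Fᵀ + Q = [18 0; 0 16]
step 0: y = z − H·x̄ = [4]
step 0: S = H·P̄·Hᵀ + R = [22]
step 0: K = P̄·Hᵀ·S⁻¹ = [9/11; 0]
step 0: x' = x̄ + K·y = [-30/11, -6]
step 0: P' = (I − K·H)·P̄ = [36/11 0; 0 16]
step 1: x̄ = F·x = [-12, -60/11]
step 1: P̄ = F·P·Fᵀ + Q = [66 0; 0 188/11]
step 1: y = z − H·x̄ = [10]
step 1: S = H·P̄·Hᵀ + R = [70]
step 1: K = P̄·Hᵀ·S⁻¹ = [33/35; 0]
step 1: x' = x̄ + K·y = [-18/7, -60/11]
step 1: P' = (I − K·H)·P̄ = [132/35 0; 0 188/11]
step 2: x̄ = F·x = [-120/11, -36/7]
step 2: P̄ = F·P·Fᵀ + Q = [774/11 0; 0 668/35]
step 2: y = z − H·x̄ = [131/11]
step 2: S = H·P̄·Hᵀ + R = [818/11]
step 2: K = P̄·Hᵀ·S⁻¹ = [387/409; 0]
step 2: x' = x̄ + K·y = [147/409, -36/7]
step 2: P' = (I − K·H)·P̄ = [1548/409 0; 0 668/35]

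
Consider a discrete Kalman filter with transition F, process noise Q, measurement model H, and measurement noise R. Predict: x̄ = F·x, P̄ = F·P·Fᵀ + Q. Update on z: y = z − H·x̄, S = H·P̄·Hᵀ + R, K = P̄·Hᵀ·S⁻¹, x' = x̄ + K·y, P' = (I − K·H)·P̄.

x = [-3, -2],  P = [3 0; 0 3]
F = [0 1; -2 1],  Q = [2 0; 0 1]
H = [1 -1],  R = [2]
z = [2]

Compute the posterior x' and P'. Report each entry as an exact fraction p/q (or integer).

x' = [-18/17, -36/17]
P' = [81/17 77/17; 77/17 103/17]

x̄ = F·x = [-2, 4]
P̄ = F·P·Fᵀ + Q = [5 3; 3 16]
y = z − H·x̄ = [8]
S = H·P̄·Hᵀ + R = [17]
K = P̄·Hᵀ·S⁻¹ = [2/17; -13/17]
x' = x̄ + K·y = [-18/17, -36/17]
P' = (I − K·H)·P̄ = [81/17 77/17; 77/17 103/17]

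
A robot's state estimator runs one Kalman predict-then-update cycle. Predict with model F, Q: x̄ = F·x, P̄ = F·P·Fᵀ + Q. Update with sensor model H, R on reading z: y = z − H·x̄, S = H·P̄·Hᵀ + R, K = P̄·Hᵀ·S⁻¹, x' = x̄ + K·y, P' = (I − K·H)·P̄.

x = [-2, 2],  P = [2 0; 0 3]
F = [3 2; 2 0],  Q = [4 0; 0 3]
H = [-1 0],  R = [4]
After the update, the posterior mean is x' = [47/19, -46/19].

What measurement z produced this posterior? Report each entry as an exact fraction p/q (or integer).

x̄ = F·x = [-2, -4]
P̄ = F·P·Fᵀ + Q = [34 12; 12 11]
S = H·P̄·Hᵀ + R = [38]
K = P̄·Hᵀ·S⁻¹ = [-17/19; -6/19]
x' − x̄ = [85/19, 30/19] = K·y
y = (KᵀK)⁻¹·Kᵀ·(x' − x̄) = [-5]
z = y + H·x̄ = [-5] + [2] = [-3]

z = [-3]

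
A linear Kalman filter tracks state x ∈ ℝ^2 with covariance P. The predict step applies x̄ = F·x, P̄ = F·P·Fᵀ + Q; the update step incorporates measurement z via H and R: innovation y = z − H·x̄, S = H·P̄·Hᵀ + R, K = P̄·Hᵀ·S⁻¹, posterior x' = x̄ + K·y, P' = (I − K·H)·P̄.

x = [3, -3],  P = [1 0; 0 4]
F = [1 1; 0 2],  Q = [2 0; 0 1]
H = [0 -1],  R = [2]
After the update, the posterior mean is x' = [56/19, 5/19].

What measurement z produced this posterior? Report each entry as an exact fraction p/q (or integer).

z = [-1]

x̄ = F·x = [0, -6]
P̄ = F·P·Fᵀ + Q = [7 8; 8 17]
S = H·P̄·Hᵀ + R = [19]
K = P̄·Hᵀ·S⁻¹ = [-8/19; -17/19]
x' − x̄ = [56/19, 119/19] = K·y
y = (KᵀK)⁻¹·Kᵀ·(x' − x̄) = [-7]
z = y + H·x̄ = [-7] + [6] = [-1]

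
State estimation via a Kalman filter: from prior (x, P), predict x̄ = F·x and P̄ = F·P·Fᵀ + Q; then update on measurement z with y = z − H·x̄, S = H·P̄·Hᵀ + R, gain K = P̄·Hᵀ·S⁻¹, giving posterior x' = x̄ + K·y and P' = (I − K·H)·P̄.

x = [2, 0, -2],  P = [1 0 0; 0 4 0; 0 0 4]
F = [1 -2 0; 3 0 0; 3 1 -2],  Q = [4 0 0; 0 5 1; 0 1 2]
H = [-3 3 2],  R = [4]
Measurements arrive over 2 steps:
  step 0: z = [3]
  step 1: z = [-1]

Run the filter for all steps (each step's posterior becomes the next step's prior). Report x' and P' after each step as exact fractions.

step 0: x' = [2994/569, 1877/569, 2587/569], P' = [7853/569 5099/569 4003/569; 5099/569 5157/569 19/569; 4003/569 19/569 6190/569]
step 1: x' = [3739420/2213169, 8405297/2213169, -8023070/2213169], P' = [25246945/2213169 32284097/2213169 -10740824/2213169; 32284097/2213169 49617433/2213169 -25266562/2213169; -10740824/2213169 -25266562/2213169 22621693/2213169]

step 0: x̄ = F·x = [2, 6, 10]
step 0: P̄ = F·P·Fᵀ + Q = [21 3 -5; 3 14 10; -5 10 31]
step 0: y = z − H·x̄ = [-29]
step 0: S = H·P̄·Hᵀ + R = [569]
step 0: K = P̄·Hᵀ·S⁻¹ = [-64/569; 53/569; 107/569]
step 0: x' = x̄ + K·y = [2994/569, 1877/569, 2587/569]
step 0: P' = (I − K·H)·P̄ = [7853/569 5099/569 4003/569; 5099/569 5157/569 19/569; 4003/569 19/569 6190/569]
step 1: x̄ = F·x = [-760/569, 8982/569, 5685/569]
step 1: P̄ = F·P·Fᵀ + Q = [10361/569 -7035/569 -20180/569; -7035/569 73522/569 62525/569; -20180/569 62525/569 84214/569]
step 1: y = z − H·x̄ = [-41165/569]
step 1: S = H·P̄·Hᵀ + R = [2213169/569]
step 1: K = P̄·Hᵀ·S⁻¹ = [-92548/2213169; 366721/2213169; 416543/2213169]
step 1: x' = x̄ + K·y = [3739420/2213169, 8405297/2213169, -8023070/2213169]
step 1: P' = (I − K·H)·P̄ = [25246945/2213169 32284097/2213169 -10740824/2213169; 32284097/2213169 49617433/2213169 -25266562/2213169; -10740824/2213169 -25266562/2213169 22621693/2213169]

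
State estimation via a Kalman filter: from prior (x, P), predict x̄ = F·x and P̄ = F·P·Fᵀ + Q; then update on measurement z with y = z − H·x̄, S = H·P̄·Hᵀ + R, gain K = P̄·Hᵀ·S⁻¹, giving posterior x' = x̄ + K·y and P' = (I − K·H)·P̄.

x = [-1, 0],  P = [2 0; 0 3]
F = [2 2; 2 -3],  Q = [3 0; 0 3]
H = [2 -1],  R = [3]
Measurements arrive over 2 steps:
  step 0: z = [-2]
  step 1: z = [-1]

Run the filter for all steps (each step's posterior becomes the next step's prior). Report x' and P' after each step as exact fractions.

step 0: x' = [-2, -2], P' = [843/173 1518/173; 1518/173 3210/173]
step 1: x' = [-57797/34380, -159487/68760], P' = [12433/5730 36953/11460; 36953/11460 165283/22920]

step 0: x̄ = F·x = [-2, -2]
step 0: P̄ = F·P·Fᵀ + Q = [23 -10; -10 38]
step 0: y = z − H·x̄ = [0]
step 0: S = H·P̄·Hᵀ + R = [173]
step 0: K = P̄·Hᵀ·S⁻¹ = [56/173; -58/173]
step 0: x' = x̄ + K·y = [-2, -2]
step 0: P' = (I − K·H)·P̄ = [843/173 1518/173; 1518/173 3210/173]
step 1: x̄ = F·x = [-8, 2]
step 1: P̄ = F·P·Fᵀ + Q = [28875/173 -18924/173; -18924/173 14565/173]
step 1: y = z − H·x̄ = [17]
step 1: S = H·P̄·Hᵀ + R = [206280/173]
step 1: K = P̄·Hᵀ·S⁻¹ = [12779/34380; -17471/68760]
step 1: x' = x̄ + K·y = [-57797/34380, -159487/68760]
step 1: P' = (I − K·H)·P̄ = [12433/5730 36953/11460; 36953/11460 165283/22920]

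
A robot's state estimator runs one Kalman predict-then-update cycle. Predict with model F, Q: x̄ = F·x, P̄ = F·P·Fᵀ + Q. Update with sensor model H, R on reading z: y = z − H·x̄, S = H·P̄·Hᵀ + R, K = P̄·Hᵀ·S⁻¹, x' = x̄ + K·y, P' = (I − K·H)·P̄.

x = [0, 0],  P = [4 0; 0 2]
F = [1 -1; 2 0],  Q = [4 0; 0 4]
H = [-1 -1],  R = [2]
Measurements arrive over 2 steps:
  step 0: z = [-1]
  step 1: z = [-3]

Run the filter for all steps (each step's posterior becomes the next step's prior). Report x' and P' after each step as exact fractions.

step 0: x' = [3/8, 7/12], P' = [13/4 -5/2; -5/2 11/3]
step 1: x' = [664/695, 1362/695], P' = [2042/695 -1384/695; -1384/695 2068/695]

step 0: x̄ = F·x = [0, 0]
step 0: P̄ = F·P·Fᵀ + Q = [10 8; 8 20]
step 0: y = z − H·x̄ = [-1]
step 0: S = H·P̄·Hᵀ + R = [48]
step 0: K = P̄·Hᵀ·S⁻¹ = [-3/8; -7/12]
step 0: x' = x̄ + K·y = [3/8, 7/12]
step 0: P' = (I − K·H)·P̄ = [13/4 -5/2; -5/2 11/3]
step 1: x̄ = F·x = [-5/24, 3/4]
step 1: P̄ = F·P·Fᵀ + Q = [191/12 23/2; 23/2 17]
step 1: y = z − H·x̄ = [-59/24]
step 1: S = H·P̄·Hᵀ + R = [695/12]
step 1: K = P̄·Hᵀ·S⁻¹ = [-329/695; -342/695]
step 1: x' = x̄ + K·y = [664/695, 1362/695]
step 1: P' = (I − K·H)·P̄ = [2042/695 -1384/695; -1384/695 2068/695]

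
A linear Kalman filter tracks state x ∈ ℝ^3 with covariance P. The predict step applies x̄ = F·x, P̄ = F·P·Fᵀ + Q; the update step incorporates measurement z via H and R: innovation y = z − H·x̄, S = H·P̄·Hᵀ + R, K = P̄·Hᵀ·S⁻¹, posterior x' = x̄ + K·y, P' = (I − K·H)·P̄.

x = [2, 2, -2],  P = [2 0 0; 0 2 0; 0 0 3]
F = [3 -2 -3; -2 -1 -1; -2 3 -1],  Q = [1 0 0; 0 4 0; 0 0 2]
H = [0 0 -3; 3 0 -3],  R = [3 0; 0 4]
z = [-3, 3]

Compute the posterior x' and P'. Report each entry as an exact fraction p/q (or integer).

x' = [88211/40534, -202465/40534, 44893/40534]
P' = [30645/40534 4795/40534 12981/40534; 4795/40534 647297/40534 3539/40534; 12981/40534 3539/40534 13165/40534]

x̄ = F·x = [8, -4, 4]
P̄ = F·P·Fᵀ + Q = [54 1 -15; 1 17 5; -15 5 31]
y = z − H·x̄ = [9, -9]
S = H·P̄·Hᵀ + R = [282 414; 414 1039]
K = P̄·Hᵀ·S⁻¹ = [-12981/40534 6624/20267; -3539/40534 471/20267; -13165/40534 -69/20267]
x' = x̄ + K·y = [88211/40534, -202465/40534, 44893/40534]
P' = (I − K·H)·P̄ = [30645/40534 4795/40534 12981/40534; 4795/40534 647297/40534 3539/40534; 12981/40534 3539/40534 13165/40534]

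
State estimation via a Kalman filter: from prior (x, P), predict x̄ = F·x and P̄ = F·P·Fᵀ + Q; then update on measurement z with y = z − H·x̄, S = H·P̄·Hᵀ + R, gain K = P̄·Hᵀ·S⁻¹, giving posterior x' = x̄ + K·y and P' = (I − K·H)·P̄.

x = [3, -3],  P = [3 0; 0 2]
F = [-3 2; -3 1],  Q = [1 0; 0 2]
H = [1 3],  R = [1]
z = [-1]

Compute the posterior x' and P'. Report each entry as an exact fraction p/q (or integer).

x̄ = F·x = [-15, -12]
P̄ = F·P·Fᵀ + Q = [36 31; 31 31]
y = z − H·x̄ = [50]
S = H·P̄·Hᵀ + R = [502]
K = P̄·Hᵀ·S⁻¹ = [129/502; 62/251]
x' = x̄ + K·y = [-540/251, 88/251]
P' = (I − K·H)·P̄ = [1431/502 -217/251; -217/251 93/251]

x' = [-540/251, 88/251]
P' = [1431/502 -217/251; -217/251 93/251]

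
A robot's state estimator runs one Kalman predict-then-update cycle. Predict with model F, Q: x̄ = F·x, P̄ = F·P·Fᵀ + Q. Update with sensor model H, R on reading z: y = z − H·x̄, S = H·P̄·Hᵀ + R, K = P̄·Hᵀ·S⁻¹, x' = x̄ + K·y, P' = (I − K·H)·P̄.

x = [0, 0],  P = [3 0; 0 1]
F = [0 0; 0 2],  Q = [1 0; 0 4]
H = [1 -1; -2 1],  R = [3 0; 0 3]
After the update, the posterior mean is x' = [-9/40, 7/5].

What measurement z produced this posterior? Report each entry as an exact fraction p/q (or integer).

z = [-2, 2]

x̄ = F·x = [0, 0]
P̄ = F·P·Fᵀ + Q = [1 0; 0 8]
S = H·P̄·Hᵀ + R = [12 -10; -10 15]
K = P̄·Hᵀ·S⁻¹ = [-1/16 -7/40; -1/2 1/5]
x' − x̄ = [-9/40, 7/5] = K·y
y = (KᵀK)⁻¹·Kᵀ·(x' − x̄) = [-2, 2]
z = y + H·x̄ = [-2, 2] + [0, 0] = [-2, 2]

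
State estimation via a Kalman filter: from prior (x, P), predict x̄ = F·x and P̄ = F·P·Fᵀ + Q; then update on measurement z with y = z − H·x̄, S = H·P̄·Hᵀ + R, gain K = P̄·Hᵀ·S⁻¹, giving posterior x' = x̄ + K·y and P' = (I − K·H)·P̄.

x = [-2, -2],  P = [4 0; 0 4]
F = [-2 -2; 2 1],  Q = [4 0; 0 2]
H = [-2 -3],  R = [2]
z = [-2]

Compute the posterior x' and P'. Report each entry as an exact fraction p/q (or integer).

x' = [8, -33/7]
P' = [36 -24; -24 227/14]

x̄ = F·x = [8, -6]
P̄ = F·P·Fᵀ + Q = [36 -24; -24 22]
y = z − H·x̄ = [-4]
S = H·P̄·Hᵀ + R = [56]
K = P̄·Hᵀ·S⁻¹ = [0; -9/28]
x' = x̄ + K·y = [8, -33/7]
P' = (I − K·H)·P̄ = [36 -24; -24 227/14]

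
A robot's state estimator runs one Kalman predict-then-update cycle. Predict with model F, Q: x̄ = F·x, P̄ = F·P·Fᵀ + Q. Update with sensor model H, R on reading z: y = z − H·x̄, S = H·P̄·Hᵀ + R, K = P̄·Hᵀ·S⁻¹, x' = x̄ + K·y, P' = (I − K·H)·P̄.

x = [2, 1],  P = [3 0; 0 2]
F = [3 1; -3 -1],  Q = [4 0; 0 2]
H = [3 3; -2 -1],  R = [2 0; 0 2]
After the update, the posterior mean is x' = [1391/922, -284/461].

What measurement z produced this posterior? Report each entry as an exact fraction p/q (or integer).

x̄ = F·x = [7, -7]
P̄ = F·P·Fᵀ + Q = [33 -29; -29 31]
S = H·P̄·Hᵀ + R = [56 -30; -30 49]
K = P̄·Hᵀ·S⁻¹ = [-261/922 -428/461; 276/461 423/461]
x' − x̄ = [-5063/922, 2943/461] = K·y
y = (KᵀK)⁻¹·Kᵀ·(x' − x̄) = [3, 5]
z = y + H·x̄ = [3, 5] + [0, -7] = [3, -2]

z = [3, -2]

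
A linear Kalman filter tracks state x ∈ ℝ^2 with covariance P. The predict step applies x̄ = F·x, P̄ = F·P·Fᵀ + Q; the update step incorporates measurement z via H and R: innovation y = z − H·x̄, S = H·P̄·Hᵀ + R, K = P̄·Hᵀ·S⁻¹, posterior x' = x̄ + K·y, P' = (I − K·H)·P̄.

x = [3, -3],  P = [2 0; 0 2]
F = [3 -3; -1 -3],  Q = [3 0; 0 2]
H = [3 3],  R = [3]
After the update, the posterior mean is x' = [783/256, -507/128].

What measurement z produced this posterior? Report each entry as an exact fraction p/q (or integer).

z = [-3]

x̄ = F·x = [18, 6]
P̄ = F·P·Fᵀ + Q = [39 12; 12 22]
S = H·P̄·Hᵀ + R = [768]
K = P̄·Hᵀ·S⁻¹ = [51/256; 17/128]
x' − x̄ = [-3825/256, -1275/128] = K·y
y = (KᵀK)⁻¹·Kᵀ·(x' − x̄) = [-75]
z = y + H·x̄ = [-75] + [72] = [-3]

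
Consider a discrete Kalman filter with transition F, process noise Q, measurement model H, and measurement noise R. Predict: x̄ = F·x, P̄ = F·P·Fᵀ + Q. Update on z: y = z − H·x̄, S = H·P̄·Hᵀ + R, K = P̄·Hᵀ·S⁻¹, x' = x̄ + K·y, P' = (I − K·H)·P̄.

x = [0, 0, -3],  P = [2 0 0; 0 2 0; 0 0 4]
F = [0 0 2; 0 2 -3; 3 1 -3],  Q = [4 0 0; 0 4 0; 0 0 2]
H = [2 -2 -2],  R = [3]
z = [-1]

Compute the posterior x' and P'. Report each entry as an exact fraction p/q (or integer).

x' = [-874/1211, 53/173, -569/1211]
P' = [5724/1211 200/173 4120/1211; 200/173 1136/173 -888/173; 4120/1211 -888/173 10702/1211]

x̄ = F·x = [-6, 9, 9]
P̄ = F·P·Fᵀ + Q = [20 -24 -24; -24 48 40; -24 40 58]
y = z − H·x̄ = [47]
S = H·P̄·Hᵀ + R = [1211]
K = P̄·Hᵀ·S⁻¹ = [136/1211; -32/173; -244/1211]
x' = x̄ + K·y = [-874/1211, 53/173, -569/1211]
P' = (I − K·H)·P̄ = [5724/1211 200/173 4120/1211; 200/173 1136/173 -888/173; 4120/1211 -888/173 10702/1211]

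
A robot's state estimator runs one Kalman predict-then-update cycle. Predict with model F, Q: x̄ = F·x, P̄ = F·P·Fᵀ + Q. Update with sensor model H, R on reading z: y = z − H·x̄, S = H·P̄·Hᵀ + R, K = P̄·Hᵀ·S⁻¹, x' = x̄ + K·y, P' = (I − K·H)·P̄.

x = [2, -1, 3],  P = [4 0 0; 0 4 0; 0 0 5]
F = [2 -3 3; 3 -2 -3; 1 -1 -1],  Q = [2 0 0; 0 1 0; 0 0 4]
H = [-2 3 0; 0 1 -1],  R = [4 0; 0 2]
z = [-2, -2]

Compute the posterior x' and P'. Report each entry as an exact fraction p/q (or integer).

x̄ = F·x = [16, -1, 0]
P̄ = F·P·Fᵀ + Q = [99 3 5; 3 98 35; 5 35 17]
y = z − H·x̄ = [33, -1]
S = H·P̄·Hᵀ + R = [1246 193; 193 47]
K = P̄·Hᵀ·S⁻¹ = [-8497/21313 33985/21313; 1377/21313 22914/21313; 991/21313 4093/21313]
x' = x̄ + K·y = [26622/21313, 1214/21313, 28610/21313]
P' = (I − K·H)·P̄ = [572024/21313 370020/21313 302050/21313; 370020/21313 248516/21313 202688/21313; 302050/21313 202688/21313 194502/21313]

x' = [26622/21313, 1214/21313, 28610/21313]
P' = [572024/21313 370020/21313 302050/21313; 370020/21313 248516/21313 202688/21313; 302050/21313 202688/21313 194502/21313]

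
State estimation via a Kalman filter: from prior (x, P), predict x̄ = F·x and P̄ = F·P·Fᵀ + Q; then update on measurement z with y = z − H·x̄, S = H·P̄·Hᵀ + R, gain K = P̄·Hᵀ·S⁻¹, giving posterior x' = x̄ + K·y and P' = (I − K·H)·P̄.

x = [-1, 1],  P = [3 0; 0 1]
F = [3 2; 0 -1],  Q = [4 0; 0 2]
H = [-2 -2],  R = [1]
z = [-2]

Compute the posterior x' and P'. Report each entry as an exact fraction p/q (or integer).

x̄ = F·x = [-1, -1]
P̄ = F·P·Fᵀ + Q = [35 -2; -2 3]
y = z − H·x̄ = [-6]
S = H·P̄·Hᵀ + R = [137]
K = P̄·Hᵀ·S⁻¹ = [-66/137; -2/137]
x' = x̄ + K·y = [259/137, -125/137]
P' = (I − K·H)·P̄ = [439/137 -406/137; -406/137 407/137]

x' = [259/137, -125/137]
P' = [439/137 -406/137; -406/137 407/137]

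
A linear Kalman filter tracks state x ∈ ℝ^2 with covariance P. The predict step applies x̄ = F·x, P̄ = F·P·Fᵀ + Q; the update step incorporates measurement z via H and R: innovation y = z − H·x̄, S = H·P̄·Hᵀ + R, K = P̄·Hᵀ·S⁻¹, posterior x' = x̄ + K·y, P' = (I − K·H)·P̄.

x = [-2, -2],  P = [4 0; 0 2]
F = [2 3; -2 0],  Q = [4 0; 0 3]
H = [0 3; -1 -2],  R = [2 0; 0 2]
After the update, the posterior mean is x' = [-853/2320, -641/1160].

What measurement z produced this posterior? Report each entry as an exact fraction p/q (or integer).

x̄ = F·x = [-10, 4]
P̄ = F·P·Fᵀ + Q = [38 -16; -16 19]
S = H·P̄·Hᵀ + R = [173 -66; -66 52]
K = P̄·Hᵀ·S⁻¹ = [-723/1160 -2103/2320; 189/580 -11/1160]
x' − x̄ = [22347/2320, -5281/1160] = K·y
y = (KᵀK)⁻¹·Kᵀ·(x' − x̄) = [-14, -1]
z = y + H·x̄ = [-14, -1] + [12, 2] = [-2, 1]

z = [-2, 1]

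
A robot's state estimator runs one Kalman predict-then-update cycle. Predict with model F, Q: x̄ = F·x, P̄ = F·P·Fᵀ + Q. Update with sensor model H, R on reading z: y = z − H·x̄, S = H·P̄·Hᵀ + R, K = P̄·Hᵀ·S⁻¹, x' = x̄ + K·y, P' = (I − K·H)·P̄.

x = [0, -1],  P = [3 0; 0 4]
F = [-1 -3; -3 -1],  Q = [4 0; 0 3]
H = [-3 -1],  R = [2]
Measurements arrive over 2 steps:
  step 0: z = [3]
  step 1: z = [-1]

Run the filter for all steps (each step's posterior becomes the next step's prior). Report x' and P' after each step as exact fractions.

step 0: x̄ = F·x = [3, 1]
step 0: P̄ = F·P·Fᵀ + Q = [43 21; 21 34]
step 0: y = z − H·x̄ = [13]
step 0: S = H·P̄·Hᵀ + R = [549]
step 0: K = P̄·Hᵀ·S⁻¹ = [-50/183; -97/549]
step 0: x' = x̄ + K·y = [-101/183, -712/549]
step 0: P' = (I − K·H)·P̄ = [123/61 -1007/183; -1007/183 9257/549]
step 1: x̄ = F·x = [271/61, 1621/549]
step 1: P̄ = F·P·Fᵀ + Q = [7610/61 98/61; 98/61 2741/549]
step 1: y = z − H·x̄ = [8389/549]
step 1: S = H·P̄·Hᵀ + R = [625541/549]
step 1: K = P̄·Hᵀ·S⁻¹ = [-206352/625541; -5387/625541]
step 1: x' = x̄ + K·y = [-374121/625541, 1764682/625541]
step 1: P' = (I − K·H)·P̄ = [477514/625541 -1019838/625541; -1019838/625541 3070288/625541]

step 0: x' = [-101/183, -712/549], P' = [123/61 -1007/183; -1007/183 9257/549]
step 1: x' = [-374121/625541, 1764682/625541], P' = [477514/625541 -1019838/625541; -1019838/625541 3070288/625541]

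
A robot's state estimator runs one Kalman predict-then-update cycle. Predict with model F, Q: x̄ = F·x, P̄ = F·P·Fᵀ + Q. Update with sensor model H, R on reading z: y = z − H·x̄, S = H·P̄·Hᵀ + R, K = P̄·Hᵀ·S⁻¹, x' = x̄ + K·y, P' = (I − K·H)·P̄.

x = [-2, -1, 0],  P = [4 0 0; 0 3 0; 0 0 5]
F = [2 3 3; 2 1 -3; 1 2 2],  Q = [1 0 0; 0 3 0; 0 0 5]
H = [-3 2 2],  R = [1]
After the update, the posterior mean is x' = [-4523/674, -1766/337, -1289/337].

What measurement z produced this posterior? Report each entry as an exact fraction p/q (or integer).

z = [2]

x̄ = F·x = [-7, -5, -4]
P̄ = F·P·Fᵀ + Q = [89 -20 56; -20 67 -16; 56 -16 41]
S = H·P̄·Hᵀ + R = [674]
K = P̄·Hᵀ·S⁻¹ = [-195/674; 81/337; -59/337]
x' − x̄ = [195/674, -81/337, 59/337] = K·y
y = (KᵀK)⁻¹·Kᵀ·(x' − x̄) = [-1]
z = y + H·x̄ = [-1] + [3] = [2]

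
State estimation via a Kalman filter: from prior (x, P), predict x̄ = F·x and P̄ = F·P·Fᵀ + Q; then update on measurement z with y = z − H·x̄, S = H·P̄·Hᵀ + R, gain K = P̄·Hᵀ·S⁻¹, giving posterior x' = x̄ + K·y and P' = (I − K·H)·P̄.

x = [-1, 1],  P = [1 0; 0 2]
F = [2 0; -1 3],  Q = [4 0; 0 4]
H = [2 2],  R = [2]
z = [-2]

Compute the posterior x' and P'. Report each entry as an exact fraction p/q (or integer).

x̄ = F·x = [-2, 4]
P̄ = F·P·Fᵀ + Q = [8 -2; -2 23]
y = z − H·x̄ = [-6]
S = H·P̄·Hᵀ + R = [110]
K = P̄·Hᵀ·S⁻¹ = [6/55; 21/55]
x' = x̄ + K·y = [-146/55, 94/55]
P' = (I − K·H)·P̄ = [368/55 -362/55; -362/55 383/55]

x' = [-146/55, 94/55]
P' = [368/55 -362/55; -362/55 383/55]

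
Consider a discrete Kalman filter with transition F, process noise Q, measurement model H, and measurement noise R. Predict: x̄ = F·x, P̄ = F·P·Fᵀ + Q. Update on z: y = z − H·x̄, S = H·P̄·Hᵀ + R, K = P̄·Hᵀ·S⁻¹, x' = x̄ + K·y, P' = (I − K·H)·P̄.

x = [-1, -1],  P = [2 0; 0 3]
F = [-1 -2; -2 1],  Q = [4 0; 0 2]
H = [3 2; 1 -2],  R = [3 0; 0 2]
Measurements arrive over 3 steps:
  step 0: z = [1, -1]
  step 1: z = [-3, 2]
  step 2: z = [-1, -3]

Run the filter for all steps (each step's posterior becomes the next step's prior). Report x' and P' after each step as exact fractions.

step 0: x̄ = F·x = [3, 1]
step 0: P̄ = F·P·Fᵀ + Q = [18 -2; -2 13]
step 0: y = z − H·x̄ = [-10, -2]
step 0: S = H·P̄·Hᵀ + R = [193 10; 10 80]
step 0: K = P̄·Hᵀ·S⁻¹ = [189/767 1873/7670; 94/767 -1401/3835]
step 0: x' = x̄ + K·y = [14/295, 149/295]
step 0: P' = (I − K·H)·P̄ = [1177/3835 -348/3835; -348/3835 1227/3835]
step 1: x̄ = F·x = [-312/295, 121/295]
step 1: P̄ = F·P·Fᵀ + Q = [1541/295 -88/295; -88/295 14997/3835]
step 1: y = z − H·x̄ = [-191/295, 1144/295]
step 1: S = H·P̄·Hᵀ + R = [238062/3835 4687/3835; 4687/3835 92267/3835]
step 1: K = P̄·Hᵀ·S⁻¹ = [1363606/5721851 1314947/5721851; 677116/5721851 -1965390/5721851]
step 1: x' = x̄ + K·y = [-1835142/5721851, -5713191/5721851]
step 1: P' = (I − K·H)·P̄ = [1680178/5721851 -474858/5721851; -474858/5721851 1727961/5721851]
step 2: x̄ = F·x = [13261524/5721851, -2042907/5721851]
step 2: P̄ = F·P·Fᵀ + Q = [29579994/5721851 -1520140/5721851; -1520140/5721851 21791807/5721851]
step 2: y = z − H·x̄ = [-41420609/5721851, -34512891/5721851]
step 2: S = H·P̄·Hᵀ + R = [352311047/5721851 7653314/5721851; 7653314/5721851 134271484/5721851]
step 2: K = P̄·Hᵀ·S⁻¹ = [491858883/2064312488 946948475/4128624976; 244016113/2064312488 -1414682727/4128624976]
step 2: x' = x̄ + K·y = [-3264024045/4128624976, 3526097041/4128624976]
step 2: P' = (I − K·H)·P̄ = [605631281/2064312488 -170658597/2064312488; -170658597/2064312488 622012065/2064312488]

step 0: x' = [14/295, 149/295], P' = [1177/3835 -348/3835; -348/3835 1227/3835]
step 1: x' = [-1835142/5721851, -5713191/5721851], P' = [1680178/5721851 -474858/5721851; -474858/5721851 1727961/5721851]
step 2: x' = [-3264024045/4128624976, 3526097041/4128624976], P' = [605631281/2064312488 -170658597/2064312488; -170658597/2064312488 622012065/2064312488]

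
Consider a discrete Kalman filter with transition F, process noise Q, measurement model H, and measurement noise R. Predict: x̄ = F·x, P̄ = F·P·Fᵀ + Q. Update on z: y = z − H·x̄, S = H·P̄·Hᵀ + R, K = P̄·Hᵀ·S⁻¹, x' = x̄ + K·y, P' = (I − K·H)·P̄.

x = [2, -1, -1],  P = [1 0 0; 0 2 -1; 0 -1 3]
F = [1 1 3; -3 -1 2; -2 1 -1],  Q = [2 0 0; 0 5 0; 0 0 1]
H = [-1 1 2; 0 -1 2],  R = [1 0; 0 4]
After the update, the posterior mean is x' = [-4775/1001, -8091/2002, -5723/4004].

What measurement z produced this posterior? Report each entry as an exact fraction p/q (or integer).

x̄ = F·x = [-2, -7, -4]
P̄ = F·P·Fᵀ + Q = [26 14 -11; 14 32 -5; -11 -5 12]
S = H·P̄·Hᵀ + R = [103 52; 52 104]
K = P̄·Hᵀ·S⁻¹ = [-16/77 -485/2002; 29/77 -2371/4004; 31/154 1427/8008]
x' − x̄ = [-2773/1001, 5923/2002, 10293/4004] = K·y
y = (KᵀK)⁻¹·Kᵀ·(x' − x̄) = [11, 2]
z = y + H·x̄ = [11, 2] + [-13, -1] = [-2, 1]

z = [-2, 1]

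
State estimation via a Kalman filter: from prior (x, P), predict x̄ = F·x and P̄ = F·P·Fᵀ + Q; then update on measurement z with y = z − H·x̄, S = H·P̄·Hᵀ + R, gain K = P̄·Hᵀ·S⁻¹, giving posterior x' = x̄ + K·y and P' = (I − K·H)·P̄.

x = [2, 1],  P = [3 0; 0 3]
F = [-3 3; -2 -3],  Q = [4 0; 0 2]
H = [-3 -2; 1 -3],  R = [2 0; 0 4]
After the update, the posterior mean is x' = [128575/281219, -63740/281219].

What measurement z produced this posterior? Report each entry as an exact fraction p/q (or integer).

z = [-1, 1]

x̄ = F·x = [-3, -7]
P̄ = F·P·Fᵀ + Q = [58 -9; -9 41]
S = H·P̄·Hᵀ + R = [580 9; 9 485]
K = P̄·Hᵀ·S⁻¹ = [-76425/281219 50704/281219; -25487/281219 -76065/281219]
x' − x̄ = [972232/281219, 1904793/281219] = K·y
y = (KᵀK)⁻¹·Kᵀ·(x' − x̄) = [-24, -17]
z = y + H·x̄ = [-24, -17] + [23, 18] = [-1, 1]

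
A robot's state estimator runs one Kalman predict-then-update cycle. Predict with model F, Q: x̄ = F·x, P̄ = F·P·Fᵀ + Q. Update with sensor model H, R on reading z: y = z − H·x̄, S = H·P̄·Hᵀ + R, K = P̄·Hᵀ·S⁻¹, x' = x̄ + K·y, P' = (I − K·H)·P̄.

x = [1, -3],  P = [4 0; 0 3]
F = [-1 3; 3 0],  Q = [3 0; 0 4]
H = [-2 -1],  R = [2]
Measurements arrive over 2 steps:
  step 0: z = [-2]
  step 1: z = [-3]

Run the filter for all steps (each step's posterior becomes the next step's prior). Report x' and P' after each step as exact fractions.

step 0: x' = [-118/65, 347/65], P' = [642/65 -1228/65; -1228/65 2472/65]
step 1: x' = [4331/6339, 63899/38034], P' = [8293/2113 -41770/6339; -41770/6339 240661/19017]

step 0: x̄ = F·x = [-10, 3]
step 0: P̄ = F·P·Fᵀ + Q = [34 -12; -12 40]
step 0: y = z − H·x̄ = [-19]
step 0: S = H·P̄·Hᵀ + R = [130]
step 0: K = P̄·Hᵀ·S⁻¹ = [-28/65; -8/65]
step 0: x' = x̄ + K·y = [-118/65, 347/65]
step 0: P' = (I − K·H)·P̄ = [642/65 -1228/65; -1228/65 2472/65]
step 1: x̄ = F·x = [1159/65, -354/65]
step 1: P̄ = F·P·Fᵀ + Q = [30453/65 -12978/65; -12978/65 6038/65]
step 1: y = z − H·x̄ = [1769/65]
step 1: S = H·P̄·Hᵀ + R = [76068/65]
step 1: K = P̄·Hᵀ·S⁻¹ = [-3994/6339; 9959/38034]
step 1: x' = x̄ + K·y = [4331/6339, 63899/38034]
step 1: P' = (I − K·H)·P̄ = [8293/2113 -41770/6339; -41770/6339 240661/19017]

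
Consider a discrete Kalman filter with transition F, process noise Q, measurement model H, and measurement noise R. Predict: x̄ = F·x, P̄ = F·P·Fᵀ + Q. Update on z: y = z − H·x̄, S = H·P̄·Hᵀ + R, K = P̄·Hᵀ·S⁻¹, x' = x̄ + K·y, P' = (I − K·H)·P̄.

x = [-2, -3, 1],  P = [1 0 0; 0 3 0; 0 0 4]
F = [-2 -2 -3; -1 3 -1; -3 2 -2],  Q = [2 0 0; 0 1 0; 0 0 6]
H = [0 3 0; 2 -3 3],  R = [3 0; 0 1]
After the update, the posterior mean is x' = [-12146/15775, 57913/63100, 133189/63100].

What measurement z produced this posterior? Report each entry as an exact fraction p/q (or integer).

z = [3, 2]

x̄ = F·x = [7, -8, -2]
P̄ = F·P·Fᵀ + Q = [54 -4 18; -4 33 29; 18 29 43]
S = H·P̄·Hᵀ + R = [300 -60; -60 643]
K = P̄·Hᵀ·S⁻¹ = [227/15775 858/3155; 20819/63100 -1/3155; 20207/63100 477/3155]
x' − x̄ = [-122571/15775, 562713/63100, 259389/63100] = K·y
y = (KᵀK)⁻¹·Kᵀ·(x' − x̄) = [27, -30]
z = y + H·x̄ = [27, -30] + [-24, 32] = [3, 2]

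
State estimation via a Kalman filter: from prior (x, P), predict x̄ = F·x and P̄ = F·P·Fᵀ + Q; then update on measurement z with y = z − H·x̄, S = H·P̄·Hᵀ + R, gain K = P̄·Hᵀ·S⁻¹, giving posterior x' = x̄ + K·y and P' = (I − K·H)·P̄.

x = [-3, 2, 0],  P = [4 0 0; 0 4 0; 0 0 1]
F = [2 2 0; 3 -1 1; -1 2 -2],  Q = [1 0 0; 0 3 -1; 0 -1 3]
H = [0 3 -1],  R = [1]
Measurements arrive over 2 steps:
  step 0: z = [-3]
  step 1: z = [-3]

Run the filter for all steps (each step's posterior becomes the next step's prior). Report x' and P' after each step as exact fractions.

step 0: x̄ = F·x = [-2, -11, 7]
step 0: P̄ = F·P·Fᵀ + Q = [33 16 8; 16 44 -23; 8 -23 27]
step 0: y = z − H·x̄ = [37]
step 0: S = H·P̄·Hᵀ + R = [562]
step 0: K = P̄·Hᵀ·S⁻¹ = [20/281; 155/562; -48/281]
step 0: x' = x̄ + K·y = [178/281, -447/562, 191/281]
step 0: P' = (I − K·H)·P̄ = [8473/281 1396/281 4168/281; 1396/281 703/562 977/281; 4168/281 977/281 2979/281]
step 1: x̄ = F·x = [-91/281, 1897/562, -1007/281]
step 1: P̄ = F·P·Fᵀ + Q = [46747/281 66009/281 -33328/281; 66009/281 190217/562 -47857/281; -33328/281 -47857/281 25910/281]
step 1: y = z − H·x̄ = [-9391/562]
step 1: S = H·P̄·Hᵀ + R = [2338619/562]
step 1: K = P̄·Hᵀ·S⁻¹ = [462710/2338619; 666365/2338619; -338962/2338619]
step 1: x' = x̄ + K·y = [-8489214/2338619, -3241056/2338619, -2716702/2338619]
step 1: P' = (I − K·H)·P̄ = [8089503/2338619 722516/2338619 1704838/2338619; 722516/2338619 1428429/2338619 3618922/2338619; 1704838/2338619 3618922/2338619 11195728/2338619]

step 0: x' = [178/281, -447/562, 191/281], P' = [8473/281 1396/281 4168/281; 1396/281 703/562 977/281; 4168/281 977/281 2979/281]
step 1: x' = [-8489214/2338619, -3241056/2338619, -2716702/2338619], P' = [8089503/2338619 722516/2338619 1704838/2338619; 722516/2338619 1428429/2338619 3618922/2338619; 1704838/2338619 3618922/2338619 11195728/2338619]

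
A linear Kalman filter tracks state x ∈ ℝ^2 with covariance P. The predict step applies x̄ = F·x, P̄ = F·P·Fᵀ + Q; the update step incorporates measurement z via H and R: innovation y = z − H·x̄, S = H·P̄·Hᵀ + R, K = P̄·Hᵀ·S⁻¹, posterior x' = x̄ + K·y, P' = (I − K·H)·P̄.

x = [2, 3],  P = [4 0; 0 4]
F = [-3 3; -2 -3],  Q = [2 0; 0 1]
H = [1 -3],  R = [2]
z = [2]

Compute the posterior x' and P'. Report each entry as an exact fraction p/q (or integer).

x̄ = F·x = [3, -13]
P̄ = F·P·Fᵀ + Q = [74 -12; -12 53]
y = z − H·x̄ = [-40]
S = H·P̄·Hᵀ + R = [625]
K = P̄·Hᵀ·S⁻¹ = [22/125; -171/625]
x' = x̄ + K·y = [-101/25, -257/125]
P' = (I − K·H)·P̄ = [1366/25 2262/125; 2262/125 3884/625]

x' = [-101/25, -257/125]
P' = [1366/25 2262/125; 2262/125 3884/625]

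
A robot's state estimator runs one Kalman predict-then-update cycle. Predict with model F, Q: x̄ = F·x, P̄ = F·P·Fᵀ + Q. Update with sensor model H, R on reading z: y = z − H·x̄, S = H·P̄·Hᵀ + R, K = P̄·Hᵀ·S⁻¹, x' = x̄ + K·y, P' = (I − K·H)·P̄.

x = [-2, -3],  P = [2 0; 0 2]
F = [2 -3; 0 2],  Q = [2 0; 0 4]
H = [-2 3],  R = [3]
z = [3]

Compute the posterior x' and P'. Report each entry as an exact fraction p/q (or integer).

x' = [-1017/367, -342/367]
P' = [1812/367 1116/367; 1116/367 804/367]

x̄ = F·x = [5, -6]
P̄ = F·P·Fᵀ + Q = [28 -12; -12 12]
y = z − H·x̄ = [31]
S = H·P̄·Hᵀ + R = [367]
K = P̄·Hᵀ·S⁻¹ = [-92/367; 60/367]
x' = x̄ + K·y = [-1017/367, -342/367]
P' = (I − K·H)·P̄ = [1812/367 1116/367; 1116/367 804/367]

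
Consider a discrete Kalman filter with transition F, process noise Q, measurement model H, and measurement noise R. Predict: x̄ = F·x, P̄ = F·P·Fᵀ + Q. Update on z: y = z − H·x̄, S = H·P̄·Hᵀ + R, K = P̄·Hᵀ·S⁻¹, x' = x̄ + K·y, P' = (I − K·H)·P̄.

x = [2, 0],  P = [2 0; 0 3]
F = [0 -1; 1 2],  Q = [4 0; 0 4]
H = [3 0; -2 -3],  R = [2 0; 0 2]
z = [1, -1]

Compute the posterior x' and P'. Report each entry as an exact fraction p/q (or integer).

x' = [314/957, 181/1276]
P' = [206/957 -46/319; -46/319 201/638]

x̄ = F·x = [0, 2]
P̄ = F·P·Fᵀ + Q = [7 -6; -6 18]
y = z − H·x̄ = [1, 5]
S = H·P̄·Hᵀ + R = [65 12; 12 120]
K = P̄·Hᵀ·S⁻¹ = [103/319 1/957; -69/319 -419/1276]
x' = x̄ + K·y = [314/957, 181/1276]
P' = (I − K·H)·P̄ = [206/957 -46/319; -46/319 201/638]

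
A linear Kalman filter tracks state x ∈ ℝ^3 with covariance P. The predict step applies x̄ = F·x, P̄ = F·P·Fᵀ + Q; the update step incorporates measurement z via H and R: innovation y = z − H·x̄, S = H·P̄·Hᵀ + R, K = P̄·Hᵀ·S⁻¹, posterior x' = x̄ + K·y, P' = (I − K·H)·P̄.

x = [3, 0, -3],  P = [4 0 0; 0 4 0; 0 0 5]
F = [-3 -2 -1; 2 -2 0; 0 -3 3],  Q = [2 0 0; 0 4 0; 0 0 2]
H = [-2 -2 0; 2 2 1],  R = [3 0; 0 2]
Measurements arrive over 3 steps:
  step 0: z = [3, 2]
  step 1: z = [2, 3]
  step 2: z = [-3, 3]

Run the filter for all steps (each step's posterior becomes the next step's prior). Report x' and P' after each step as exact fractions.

step 0: x' = [-219615/24103, 192162/24103, 93802/24103], P' = [596354/24103 -578408/24103 -43002/24103; -578408/24103 577340/24103 10392/24103; -43002/24103 10392/24103 109858/24103]
step 1: x' = [484754071/840049691, -1527684780/840049691, 363662738/64619207], P' = [5202531118/840049691 -5137682104/840049691 -27997236/64619207; -5137682104/840049691 5649408412/840049691 -57057036/64619207; -27997236/64619207 -57057036/64619207 288677732/64619207]
step 2: x' = [-3599890354634/4377473185535, 7385351474024/4377473185535, 16320924220407/8754946371070], P' = [23911832118412/4377473185535 -23353485658012/4377473185535 -2268733799178/4377473185535; -23353485658012/4377473185535 25783843455412/4377473185535 -3465472660692/4377473185535; -2268733799178/4377473185535 -3465472660692/4377473185535 19507943599637/4377473185535]

step 0: x̄ = F·x = [-6, 6, -9]
step 0: P̄ = F·P·Fᵀ + Q = [59 -8 9; -8 36 24; 9 24 83]
step 0: y = z − H·x̄ = [3, 11]
step 0: S = H·P̄·Hᵀ + R = [319 -382; -382 533]
step 0: K = P̄·Hᵀ·S⁻¹ = [-11964/24103 -3555/24103; 712/24103 4128/24103; 21740/24103 22319/24103]
step 0: x' = x̄ + K·y = [-219615/24103, 192162/24103, 93802/24103]
step 0: P' = (I − K·H)·P̄ = [596354/24103 -578408/24103 -43002/24103; -578408/24103 577340/24103 10392/24103; -43002/24103 10392/24103 109858/24103]
step 1: x̄ = F·x = [180719/24103, -823554/24103, -295080/24103]
step 1: P̄ = F·P·Fᵀ + Q = [677270/24103 -2318792/24103 -1715364/24103; -2318792/24103 9418452/24103 6614124/24103; -1715364/24103 6614124/24103 6045932/24103]
step 1: y = z − H·x̄ = [-1237464/24103, 1653059/24103]
step 1: S = H·P̄·Hᵀ + R = [21904861/24103 -31630072/24103; -31630072/24103 47521730/24103]
step 1: K = P̄·Hᵀ·S⁻¹ = [-43232676/840049691 -117133020/840049691; -341150872/840049691 140855574/840049691; 56702848/64619207 59284594/64619207]
step 1: x' = x̄ + K·y = [484754071/840049691, -1527684780/840049691, 363662738/64619207]
step 1: P' = (I − K·H)·P̄ = [5202531118/840049691 -5137682104/840049691 -27997236/64619207; -5137682104/840049691 5649408412/840049691 -57057036/64619207; -27997236/64619207 -57057036/64619207 288677732/64619207]
step 2: x̄ = F·x = [-3126508247/840049691, 4024877702/840049691, 18765901122/840049691]
step 2: P̄ = F·P·Fᵀ + Q = [8050388080/840049691 -19648472068/840049691 -18100218996/840049691; -19648472068/840049691 87869413716/840049691 66989207496/840049691; -18100218996/840049691 66989207496/840049691 99651416158/840049691]
step 2: y = z − H·x̄ = [-723410163/840049691, -18042490959/840049691]
step 2: S = H·P̄·Hᵀ + R = [229011579713/840049691 -324269407640/840049691; -324269407640/840049691 523378900180/840049691]
step 2: K = P̄·Hᵀ·S⁻¹ = [-74446194720/875494637107 -576020439189/4377473185535; -324047706320/875494637107 697621467054/4377473185535; 764560861316/875494637107 8039530679897/8754946371070]
step 2: x' = x̄ + K·y = [-3599890354634/4377473185535, 7385351474024/4377473185535, 16320924220407/8754946371070]
step 2: P' = (I − K·H)·P̄ = [23911832118412/4377473185535 -23353485658012/4377473185535 -2268733799178/4377473185535; -23353485658012/4377473185535 25783843455412/4377473185535 -3465472660692/4377473185535; -2268733799178/4377473185535 -3465472660692/4377473185535 19507943599637/4377473185535]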